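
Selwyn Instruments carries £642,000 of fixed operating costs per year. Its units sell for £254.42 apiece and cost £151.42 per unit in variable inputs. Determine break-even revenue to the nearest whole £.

Contribution margin per unit = £254.42 − £151.42 = £103.00, a CM ratio of £103.00 ÷ £254.42 = 0.4048.
Break-even sales = FC ÷ CM ratio = £642,000 × £254.42 / £103.00 = £1,585,802.

£1,585,802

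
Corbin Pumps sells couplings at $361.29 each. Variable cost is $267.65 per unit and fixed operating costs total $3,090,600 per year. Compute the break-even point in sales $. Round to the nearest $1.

Contribution margin per unit = $361.29 − $267.65 = $93.64, a CM ratio of $93.64 ÷ $361.29 = 0.2592.
Break-even revenue = fixed costs × price ÷ CM = $3,090,600 × $361.29 ÷ $93.64 = $11,924,422.

$11,924,422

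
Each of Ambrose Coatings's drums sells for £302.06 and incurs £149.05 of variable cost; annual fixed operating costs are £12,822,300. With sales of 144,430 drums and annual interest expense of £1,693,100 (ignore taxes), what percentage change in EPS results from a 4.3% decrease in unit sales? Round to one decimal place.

Contribution at this volume is 144,430 × £153.01 = £22,099,234.30.
Subtracting fixed costs: EBIT = £22,099,234.30 − £12,822,300 = £9,276,934.30.
Interest = £1,693,100.00, so EBIT − I = £7,583,834.30.
DCL = total CM / (EBIT − I) = £22,099,234.30 / £7,583,834.30 = 2.9140.
%ΔEPS = DCL × %ΔSales = 2.9140 × -4.3% = -12.5%.

-12.5%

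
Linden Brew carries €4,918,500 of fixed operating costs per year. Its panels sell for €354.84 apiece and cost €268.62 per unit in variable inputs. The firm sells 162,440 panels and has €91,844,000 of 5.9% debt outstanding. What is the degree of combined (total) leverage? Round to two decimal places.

Contribution at this volume is 162,440 × €86.22 = €14,005,576.80.
Operating income = contribution − fixed costs = €14,005,576.80 − €4,918,500 = €9,087,076.80. Interest = €5,418,796.00.
DOL = €14,005,576.80 ÷ €9,087,076.80 = 1.5413; DFL = €9,087,076.80 ÷ €3,668,280.80 = 2.4772.
DCL = DOL × DFL = 1.5413 × 2.4772 = 3.8181.

3.82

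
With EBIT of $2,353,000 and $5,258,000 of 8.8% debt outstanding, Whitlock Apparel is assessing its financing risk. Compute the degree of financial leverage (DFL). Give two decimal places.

1.24

Annual interest charges come to $462,704.00.
DFL = EBIT ÷ (EBIT − I) = $2,353,000 ÷ ($2,353,000 − $462,704.00) = $2,353,000 ÷ $1,890,296.00 = 1.2448.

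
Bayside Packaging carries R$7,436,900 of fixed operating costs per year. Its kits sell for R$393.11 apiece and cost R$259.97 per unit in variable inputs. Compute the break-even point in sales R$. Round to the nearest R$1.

R$21,958,238

Contribution margin per unit = R$393.11 − R$259.97 = R$133.14, a CM ratio of R$133.14 ÷ R$393.11 = 0.3387.
Break-even revenue = fixed costs × price ÷ CM = R$7,436,900 × R$393.11 ÷ R$133.14 = R$21,958,238.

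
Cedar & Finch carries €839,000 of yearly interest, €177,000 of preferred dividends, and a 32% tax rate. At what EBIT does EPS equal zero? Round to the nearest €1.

Grossing the preferred dividend up to pre-tax terms: €177,000 / (1 − 0.32) = €260,294.12.
Financial break-even EBIT = interest + D_p ÷ (1 − t) = €839,000 + €260,294.12 = €1,099,294.12.

€1,099,294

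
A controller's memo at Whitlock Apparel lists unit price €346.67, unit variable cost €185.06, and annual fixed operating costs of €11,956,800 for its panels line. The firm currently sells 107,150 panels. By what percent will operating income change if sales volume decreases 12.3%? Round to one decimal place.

Total contribution margin = 107,150 × €161.61 = €17,316,511.50.
EBIT = €17,316,511.50 − €11,956,800 = €5,359,711.50.
Degree of operating leverage = €17,316,511.50 / €5,359,711.50 = 3.2309.
%ΔEBIT = DOL × %ΔSales = 3.2309 × -12.3% = -39.7%.

-39.7%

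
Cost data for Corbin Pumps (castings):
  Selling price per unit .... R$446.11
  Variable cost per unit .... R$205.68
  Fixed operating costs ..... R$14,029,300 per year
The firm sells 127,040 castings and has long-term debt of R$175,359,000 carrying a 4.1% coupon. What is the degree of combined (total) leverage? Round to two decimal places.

Total contribution margin = 127,040 × R$240.43 = R$30,544,227.20.
Subtracting fixed costs: EBIT = R$30,544,227.20 − R$14,029,300 = R$16,514,927.20. Interest = R$7,189,719.00.
DOL = R$30,544,227.20 ÷ R$16,514,927.20 = 1.8495; DFL = R$16,514,927.20 ÷ R$9,325,208.20 = 1.7710.
DCL = DOL × DFL = 1.8495 × 1.7710 = 3.2755.

3.28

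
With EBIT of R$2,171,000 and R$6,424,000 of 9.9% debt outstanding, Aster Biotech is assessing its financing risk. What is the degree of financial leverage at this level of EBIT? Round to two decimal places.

Annual interest charges come to R$635,976.00.
Degree of financial leverage = EBIT / (EBIT − interest) = R$2,171,000 / R$1,535,024.00 = 1.4143.

1.41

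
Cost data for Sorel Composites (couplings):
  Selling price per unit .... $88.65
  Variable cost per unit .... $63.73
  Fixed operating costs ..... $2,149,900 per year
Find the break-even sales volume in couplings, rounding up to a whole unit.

Unit CM = price − variable cost = $88.65 − $63.73 = $24.92.
Break-even volume = fixed costs ÷ CM per unit = $2,149,900 ÷ $24.92 = 86,272.07, so 86,273 couplings.

86,273 couplings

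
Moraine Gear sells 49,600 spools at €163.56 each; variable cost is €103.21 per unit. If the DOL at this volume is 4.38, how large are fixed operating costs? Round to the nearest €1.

€2,309,944

Total contribution margin = 49,600 × €60.35 = €2,993,360.00.
Since DOL = CM ÷ EBIT, EBIT = €2,993,360.00 ÷ 4.38 = €683,415.53.
And FC = contribution − EBIT = €2,993,360.00 − €683,415.53 = €2,309,944.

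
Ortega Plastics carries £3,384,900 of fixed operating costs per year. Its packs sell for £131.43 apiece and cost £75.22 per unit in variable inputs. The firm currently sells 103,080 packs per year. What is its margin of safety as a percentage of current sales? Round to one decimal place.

Contribution margin per unit = £131.43 − £75.22 = £56.21. Break-even units = £3,384,900 ÷ £56.21 = 60,218.82; break-even revenue = 60,218.82 × £131.43 = £7,914,559.81.
Actual sales revenue = 103,080 × £131.43 = £13,547,804.40.
Margin of safety = (£13,547,804.40 − £7,914,559.81) ÷ £13,547,804.40 = 41.6%.

41.6%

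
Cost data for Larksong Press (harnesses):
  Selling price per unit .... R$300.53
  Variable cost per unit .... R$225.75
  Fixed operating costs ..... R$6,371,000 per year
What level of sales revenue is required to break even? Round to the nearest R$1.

Contribution margin per unit = R$300.53 − R$225.75 = R$74.78, a CM ratio of R$74.78 ÷ R$300.53 = 0.2488.
Break-even revenue = fixed costs × price ÷ CM = R$6,371,000 × R$300.53 ÷ R$74.78 = R$25,604,127.

R$25,604,127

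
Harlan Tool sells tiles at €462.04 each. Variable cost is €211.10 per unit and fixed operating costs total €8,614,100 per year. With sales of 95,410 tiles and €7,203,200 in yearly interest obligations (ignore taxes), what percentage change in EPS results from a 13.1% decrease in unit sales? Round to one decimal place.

-38.6%

Contribution at this volume is 95,410 × €250.94 = €23,942,185.40.
EBIT = €23,942,185.40 − €8,614,100 = €15,328,085.40.
After interest of €7,203,200.00, pre-tax earnings = €8,124,885.40.
Degree of combined leverage = contribution ÷ (EBIT − I) = €23,942,185.40 ÷ €8,124,885.40 = 2.9468.
%ΔEPS = DCL × %ΔSales = 2.9468 × -13.1% = -38.6%.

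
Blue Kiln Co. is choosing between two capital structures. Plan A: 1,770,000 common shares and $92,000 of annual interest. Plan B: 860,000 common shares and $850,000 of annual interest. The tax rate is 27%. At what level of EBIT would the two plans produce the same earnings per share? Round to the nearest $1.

$1,566,352

At indifference, (EBIT − 92,000)(1 − t)/1,770,000 = (EBIT − 850,000)(1 − t)/860,000.
The (1 − t) factor cancels: (EBIT − 92,000) × 860,000 = (EBIT − 850,000) × 1,770,000.
EBIT × (1,770,000 − 860,000) = 850,000 × 1,770,000 − 92,000 × 860,000 = 1,425,380,000,000, so EBIT = 1,425,380,000,000 ÷ 910,000 = 1,566,351.65.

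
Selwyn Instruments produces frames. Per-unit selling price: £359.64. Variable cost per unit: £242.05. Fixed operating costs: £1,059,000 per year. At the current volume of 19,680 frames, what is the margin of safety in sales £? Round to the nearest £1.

£3,838,845

Unit CM = price − variable cost = £359.64 − £242.05 = £117.59. Break-even units = £1,059,000 ÷ £117.59 = 9,005.87; break-even revenue = 9,005.87 × £359.64 = £3,238,870.31.
Current sales = 19,680 × £359.64 = £7,077,715.20.
Margin of safety = £7,077,715.20 − £3,238,870.31 = £3,838,845.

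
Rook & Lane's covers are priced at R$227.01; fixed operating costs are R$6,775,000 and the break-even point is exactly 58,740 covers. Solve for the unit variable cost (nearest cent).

R$111.67

At break-even, FC = Q × (P − VC), so P − VC = R$6,775,000 ÷ 58,740 = R$115.3388.
Variable cost per unit = R$227.01 − R$115.3388 = R$111.67.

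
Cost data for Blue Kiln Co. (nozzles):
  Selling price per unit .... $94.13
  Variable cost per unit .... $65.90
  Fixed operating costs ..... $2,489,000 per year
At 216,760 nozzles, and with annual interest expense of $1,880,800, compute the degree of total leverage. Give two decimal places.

3.50

Total contribution margin = 216,760 × $28.23 = $6,119,134.80.
Operating income = contribution − fixed costs = $6,119,134.80 − $2,489,000 = $3,630,134.80. Interest = $1,880,800.00, so EBIT − I = $1,749,334.80.
Degree of total leverage = total CM / (EBIT − interest) = $6,119,134.80 / $1,749,334.80 = 3.4980.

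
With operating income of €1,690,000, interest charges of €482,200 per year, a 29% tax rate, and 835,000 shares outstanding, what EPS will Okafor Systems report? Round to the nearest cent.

Pre-tax income = €1,690,000 − €482,200.00 = €1,207,800.00.
Net income = €1,207,800.00 × (1 − 0.29) = €857,538.00.
EPS = €857,538.00 ÷ 835,000 = €1.03.

€1.03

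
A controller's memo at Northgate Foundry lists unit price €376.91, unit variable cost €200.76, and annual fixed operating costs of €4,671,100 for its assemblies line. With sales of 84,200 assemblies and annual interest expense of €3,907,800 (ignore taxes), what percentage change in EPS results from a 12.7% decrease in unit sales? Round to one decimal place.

-30.1%

At 84,200 units, contribution = 84,200 × €176.15 = €14,831,830.00.
EBIT = €14,831,830.00 − €4,671,100 = €10,160,730.00.
Interest = €3,907,800.00, so EBIT − I = €6,252,930.00.
DCL = total CM / (EBIT − I) = €14,831,830.00 / €6,252,930.00 = 2.3720.
EPS therefore changes by 2.3720 × (-12.7%) = -30.1%.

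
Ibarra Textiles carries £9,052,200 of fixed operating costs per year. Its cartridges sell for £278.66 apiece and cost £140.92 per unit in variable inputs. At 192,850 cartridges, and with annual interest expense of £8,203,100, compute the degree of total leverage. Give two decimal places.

2.85

At 192,850 units, contribution = 192,850 × £137.74 = £26,563,159.00.
Subtracting fixed costs: EBIT = £26,563,159.00 − £9,052,200 = £17,510,959.00. Interest = £8,203,100.00, so EBIT − I = £9,307,859.00.
DCL = contribution ÷ (EBIT − I) = £26,563,159.00 ÷ £9,307,859.00 = 2.8538.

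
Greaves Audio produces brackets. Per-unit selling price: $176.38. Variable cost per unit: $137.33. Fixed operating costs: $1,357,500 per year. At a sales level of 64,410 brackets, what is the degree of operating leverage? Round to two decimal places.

2.17

Total contribution margin = 64,410 × $39.05 = $2,515,210.50.
Operating income = contribution − fixed costs = $2,515,210.50 − $1,357,500 = $1,157,710.50.
DOL = contribution ÷ EBIT = $2,515,210.50 ÷ $1,157,710.50 = 2.1726.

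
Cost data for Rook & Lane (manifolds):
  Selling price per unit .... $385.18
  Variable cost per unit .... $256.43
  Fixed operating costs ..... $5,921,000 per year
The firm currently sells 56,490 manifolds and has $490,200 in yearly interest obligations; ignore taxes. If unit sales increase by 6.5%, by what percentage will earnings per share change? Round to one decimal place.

+54.9%

Contribution at this volume is 56,490 × $128.75 = $7,273,087.50.
Subtracting fixed costs: EBIT = $7,273,087.50 − $5,921,000 = $1,352,087.50.
Interest = $490,200.00, so EBIT − I = $861,887.50.
Degree of combined leverage = contribution ÷ (EBIT − I) = $7,273,087.50 ÷ $861,887.50 = 8.4386.
%ΔEPS = DCL × %ΔSales = 8.4386 × +6.5% = +54.9%.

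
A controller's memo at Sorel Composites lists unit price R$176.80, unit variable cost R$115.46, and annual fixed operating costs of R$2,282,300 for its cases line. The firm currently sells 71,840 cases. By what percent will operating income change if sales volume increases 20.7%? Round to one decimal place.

At 71,840 units, contribution = 71,840 × R$61.34 = R$4,406,665.60.
EBIT = R$4,406,665.60 − R$2,282,300 = R$2,124,365.60.
Degree of operating leverage = R$4,406,665.60 / R$2,124,365.60 = 2.0743.
%ΔEBIT = DOL × %ΔSales = 2.0743 × +20.7% = +42.9%.

+42.9%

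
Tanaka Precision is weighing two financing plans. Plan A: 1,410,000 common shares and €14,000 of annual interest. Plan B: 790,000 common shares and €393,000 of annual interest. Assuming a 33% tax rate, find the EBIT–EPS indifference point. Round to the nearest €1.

At indifference, (EBIT − 14,000)(1 − t)/1,410,000 = (EBIT − 393,000)(1 − t)/790,000.
Cancelling (1 − t) and cross-multiplying: 790,000·(EBIT − 14,000) = 1,410,000·(EBIT − 393,000).
Solving, EBIT = (393,000·1,410,000 − 14,000·790,000) / (1,410,000 − 790,000) = 543,070,000,000 / 620,000 = 875,919.35.

€875,919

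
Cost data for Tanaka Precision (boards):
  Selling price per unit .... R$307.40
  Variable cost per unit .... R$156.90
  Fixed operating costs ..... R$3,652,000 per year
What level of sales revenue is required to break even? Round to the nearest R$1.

R$7,459,301

CM per unit = R$307.40 − R$156.90 = R$150.50; CM ratio = R$150.50 / R$307.40 = 0.4896.
Break-even sales = FC ÷ CM ratio = R$3,652,000 × R$307.40 / R$150.50 = R$7,459,301.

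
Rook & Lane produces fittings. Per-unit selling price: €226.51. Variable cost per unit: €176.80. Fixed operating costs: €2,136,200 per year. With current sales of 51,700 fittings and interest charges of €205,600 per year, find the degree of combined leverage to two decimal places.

Total contribution margin = 51,700 × €49.71 = €2,570,007.00.
Operating income = contribution − fixed costs = €2,570,007.00 − €2,136,200 = €433,807.00. Interest = €205,600.00, so EBIT − I = €228,207.00.
Degree of total leverage = total CM / (EBIT − interest) = €2,570,007.00 / €228,207.00 = 11.2617.

11.26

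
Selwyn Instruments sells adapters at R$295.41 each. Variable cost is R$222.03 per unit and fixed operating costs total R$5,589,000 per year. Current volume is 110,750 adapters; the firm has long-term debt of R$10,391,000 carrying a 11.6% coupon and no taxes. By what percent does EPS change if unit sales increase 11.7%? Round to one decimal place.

+71.4%

Contribution at this volume is 110,750 × R$73.38 = R$8,126,835.00.
EBIT = R$8,126,835.00 − R$5,589,000 = R$2,537,835.00.
Interest = R$1,205,356.00, so EBIT − I = R$1,332,479.00.
Degree of combined leverage = contribution ÷ (EBIT − I) = R$8,126,835.00 ÷ R$1,332,479.00 = 6.0990.
%ΔEPS = DCL × %ΔSales = 6.0990 × +11.7% = +71.4%.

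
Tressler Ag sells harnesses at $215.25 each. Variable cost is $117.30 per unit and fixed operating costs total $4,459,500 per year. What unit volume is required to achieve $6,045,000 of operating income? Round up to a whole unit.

107,244 harnesses

Contribution margin per unit = $215.25 − $117.30 = $97.95.
Need Q such that Q × $97.95 − $4,459,500 = $6,045,000, i.e. Q = $10,504,500 / $97.95 = 107,243.49 → 107,244.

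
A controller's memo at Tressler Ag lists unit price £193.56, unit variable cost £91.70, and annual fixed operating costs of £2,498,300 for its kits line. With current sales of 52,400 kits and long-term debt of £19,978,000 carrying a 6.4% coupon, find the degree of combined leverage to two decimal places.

3.42

Contribution at this volume is 52,400 × £101.86 = £5,337,464.00.
Subtracting fixed costs: EBIT = £5,337,464.00 − £2,498,300 = £2,839,164.00. Interest = £1,278,592.00.
DOL = £5,337,464.00 ÷ £2,839,164.00 = 1.8799; DFL = £2,839,164.00 ÷ £1,560,572.00 = 1.8193.
DCL = DOL × DFL = 1.8799 × 1.8193 = 3.4201.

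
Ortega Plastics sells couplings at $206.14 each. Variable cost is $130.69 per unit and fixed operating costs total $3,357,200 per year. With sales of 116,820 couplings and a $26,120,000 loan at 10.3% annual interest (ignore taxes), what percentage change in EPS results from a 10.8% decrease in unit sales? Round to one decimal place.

-34.4%

Total contribution margin = 116,820 × $75.45 = $8,814,069.00.
Subtracting fixed costs: EBIT = $8,814,069.00 − $3,357,200 = $5,456,869.00.
Interest = $2,690,360.00, so EBIT − I = $2,766,509.00.
DCL = total CM / (EBIT − I) = $8,814,069.00 / $2,766,509.00 = 3.1860.
EPS therefore changes by 3.1860 × (-10.8%) = -34.4%.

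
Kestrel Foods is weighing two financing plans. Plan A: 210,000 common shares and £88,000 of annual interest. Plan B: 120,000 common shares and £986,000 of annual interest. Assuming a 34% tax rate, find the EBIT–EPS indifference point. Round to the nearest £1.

At indifference, (EBIT − 88,000)(1 − t)/210,000 = (EBIT − 986,000)(1 − t)/120,000.
The (1 − t) factor cancels: (EBIT − 88,000) × 120,000 = (EBIT − 986,000) × 210,000.
Solving, EBIT = (986,000·210,000 − 88,000·120,000) / (210,000 − 120,000) = 196,500,000,000 / 90,000 = 2,183,333.33.

£2,183,333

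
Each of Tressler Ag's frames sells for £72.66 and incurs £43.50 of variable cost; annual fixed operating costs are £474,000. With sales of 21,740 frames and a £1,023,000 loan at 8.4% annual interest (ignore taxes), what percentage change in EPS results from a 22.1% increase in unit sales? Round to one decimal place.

+189.3%

Total contribution margin = 21,740 × £29.16 = £633,938.40.
Operating income = contribution − fixed costs = £633,938.40 − £474,000 = £159,938.40.
Interest = £85,932.00, so EBIT − I = £74,006.40.
DCL = total CM / (EBIT − I) = £633,938.40 / £74,006.40 = 8.5660.
EPS therefore changes by 8.5660 × (+22.1%) = +189.3%.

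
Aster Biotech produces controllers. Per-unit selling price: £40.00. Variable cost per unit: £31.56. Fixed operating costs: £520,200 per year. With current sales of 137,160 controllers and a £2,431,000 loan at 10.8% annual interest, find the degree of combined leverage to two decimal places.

Contribution at this volume is 137,160 × £8.44 = £1,157,630.40.
EBIT = £1,157,630.40 − £520,200 = £637,430.40. Interest = £262,548.00.
DOL = £1,157,630.40 ÷ £637,430.40 = 1.8161; DFL = £637,430.40 ÷ £374,882.40 = 1.7003.
DCL = DOL × DFL = 1.8161 × 1.7003 = 3.0879.

3.09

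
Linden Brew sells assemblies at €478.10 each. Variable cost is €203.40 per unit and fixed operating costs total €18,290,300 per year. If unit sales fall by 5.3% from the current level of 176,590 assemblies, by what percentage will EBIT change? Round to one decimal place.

Contribution at this volume is 176,590 × €274.70 = €48,509,273.00.
Subtracting fixed costs: EBIT = €48,509,273.00 − €18,290,300 = €30,218,973.00.
So DOL = total CM / EBIT = €48,509,273.00 / €30,218,973.00 = 1.6053.
%ΔEBIT = DOL × %ΔSales = 1.6053 × -5.3% = -8.5%.

-8.5%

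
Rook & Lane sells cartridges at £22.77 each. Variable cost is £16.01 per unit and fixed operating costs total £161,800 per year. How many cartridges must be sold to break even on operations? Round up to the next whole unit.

Contribution margin per unit = £22.77 − £16.01 = £6.76.
Break-even Q = £161,800 / £6.76 = 23,934.91 → 23,935 cartridges.

23,935 cartridges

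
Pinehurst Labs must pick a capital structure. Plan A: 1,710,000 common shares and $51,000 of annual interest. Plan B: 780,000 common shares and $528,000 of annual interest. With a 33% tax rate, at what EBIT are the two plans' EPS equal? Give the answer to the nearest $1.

At indifference, (EBIT − 51,000)(1 − t)/1,710,000 = (EBIT − 528,000)(1 − t)/780,000.
Cancelling (1 − t) and cross-multiplying: 780,000·(EBIT − 51,000) = 1,710,000·(EBIT − 528,000).
EBIT × (1,710,000 − 780,000) = 528,000 × 1,710,000 − 51,000 × 780,000 = 863,100,000,000, so EBIT = 863,100,000,000 ÷ 930,000 = 928,064.52.

$928,065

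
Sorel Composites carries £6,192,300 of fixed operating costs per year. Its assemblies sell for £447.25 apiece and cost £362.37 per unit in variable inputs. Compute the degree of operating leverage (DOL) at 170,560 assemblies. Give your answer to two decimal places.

Contribution at this volume is 170,560 × £84.88 = £14,477,132.80.
Operating income = contribution − fixed costs = £14,477,132.80 − £6,192,300 = £8,284,832.80.
DOL = contribution ÷ EBIT = £14,477,132.80 ÷ £8,284,832.80 = 1.7474.

1.75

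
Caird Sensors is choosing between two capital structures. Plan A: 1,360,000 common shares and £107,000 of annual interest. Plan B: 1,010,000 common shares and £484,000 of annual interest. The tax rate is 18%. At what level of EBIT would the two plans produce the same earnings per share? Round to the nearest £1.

At indifference, (EBIT − 107,000)(1 − t)/1,360,000 = (EBIT − 484,000)(1 − t)/1,010,000.
The (1 − t) factor cancels: (EBIT − 107,000) × 1,010,000 = (EBIT − 484,000) × 1,360,000.
Solving, EBIT = (484,000·1,360,000 − 107,000·1,010,000) / (1,360,000 − 1,010,000) = 550,170,000,000 / 350,000 = 1,571,914.29.

£1,571,914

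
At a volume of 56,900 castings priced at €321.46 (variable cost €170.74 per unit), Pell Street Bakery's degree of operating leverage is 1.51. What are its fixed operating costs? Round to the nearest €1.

€2,896,519

At 56,900 units, contribution = 56,900 × €150.72 = €8,575,968.00.
Since DOL = CM ÷ EBIT, EBIT = €8,575,968.00 ÷ 1.51 = €5,679,449.01.
Fixed costs = CM − EBIT = €8,575,968.00 − €5,679,449.01 = €2,896,519.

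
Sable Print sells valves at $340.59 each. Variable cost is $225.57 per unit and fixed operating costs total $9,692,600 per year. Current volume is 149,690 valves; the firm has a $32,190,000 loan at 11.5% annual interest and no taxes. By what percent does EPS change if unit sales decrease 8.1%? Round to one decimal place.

-36.5%

Contribution at this volume is 149,690 × $115.02 = $17,217,343.80.
Subtracting fixed costs: EBIT = $17,217,343.80 − $9,692,600 = $7,524,743.80.
After interest of $3,701,850.00, pre-tax earnings = $3,822,893.80.
Degree of combined leverage = contribution ÷ (EBIT − I) = $17,217,343.80 ÷ $3,822,893.80 = 4.5037.
EPS therefore changes by 4.5037 × (-8.1%) = -36.5%.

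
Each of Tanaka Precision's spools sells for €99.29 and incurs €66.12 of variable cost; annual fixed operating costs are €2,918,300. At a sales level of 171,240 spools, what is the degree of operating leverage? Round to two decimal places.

2.06

At 171,240 units, contribution = 171,240 × €33.17 = €5,680,030.80.
Subtracting fixed costs: EBIT = €5,680,030.80 − €2,918,300 = €2,761,730.80.
DOL = contribution ÷ EBIT = €5,680,030.80 ÷ €2,761,730.80 = 2.0567.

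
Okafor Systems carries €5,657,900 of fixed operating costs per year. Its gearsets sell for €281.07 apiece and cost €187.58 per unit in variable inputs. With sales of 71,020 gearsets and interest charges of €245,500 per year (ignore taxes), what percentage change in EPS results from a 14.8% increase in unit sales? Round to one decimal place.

Total contribution margin = 71,020 × €93.49 = €6,639,659.80.
Operating income = contribution − fixed costs = €6,639,659.80 − €5,657,900 = €981,759.80.
Interest = €245,500.00, so EBIT − I = €736,259.80.
DCL = total CM / (EBIT − I) = €6,639,659.80 / €736,259.80 = 9.0181.
%ΔEPS = DCL × %ΔSales = 9.0181 × +14.8% = +133.5%.

+133.5%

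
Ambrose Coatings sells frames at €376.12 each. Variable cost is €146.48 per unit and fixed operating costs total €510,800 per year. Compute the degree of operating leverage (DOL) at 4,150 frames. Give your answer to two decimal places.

At 4,150 units, contribution = 4,150 × €229.64 = €953,006.00.
EBIT = €953,006.00 − €510,800 = €442,206.00.
Degree of operating leverage = €953,006.00 / €442,206.00 = 2.1551.

2.16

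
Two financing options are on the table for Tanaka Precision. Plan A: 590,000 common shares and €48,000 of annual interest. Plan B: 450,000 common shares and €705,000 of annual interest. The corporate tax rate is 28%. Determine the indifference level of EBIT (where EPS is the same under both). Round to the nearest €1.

€2,816,786

Set EPS_A = EPS_B: (EBIT − €48,000)(1 − 0.28) ÷ 590,000 = (EBIT − €705,000)(1 − 0.28) ÷ 450,000.
The (1 − t) factor cancels: (EBIT − 48,000) × 450,000 = (EBIT − 705,000) × 590,000.
Solving, EBIT = (705,000·590,000 − 48,000·450,000) / (590,000 − 450,000) = 394,350,000,000 / 140,000 = 2,816,785.71.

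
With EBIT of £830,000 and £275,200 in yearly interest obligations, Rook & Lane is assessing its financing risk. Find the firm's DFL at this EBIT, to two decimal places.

Annual interest charges come to £275,200.00.
Degree of financial leverage = EBIT / (EBIT − interest) = £830,000 / £554,800.00 = 1.4960.

1.50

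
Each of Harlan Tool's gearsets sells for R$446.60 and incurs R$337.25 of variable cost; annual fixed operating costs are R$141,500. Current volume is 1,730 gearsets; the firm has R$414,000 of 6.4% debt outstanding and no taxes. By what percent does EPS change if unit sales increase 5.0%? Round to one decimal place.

+44.7%

Contribution at this volume is 1,730 × R$109.35 = R$189,175.50.
Operating income = contribution − fixed costs = R$189,175.50 − R$141,500 = R$47,675.50.
After interest of R$26,496.00, pre-tax earnings = R$21,179.50.
DCL = total CM / (EBIT − I) = R$189,175.50 / R$21,179.50 = 8.9320.
EPS therefore changes by 8.9320 × (+5.0%) = +44.7%.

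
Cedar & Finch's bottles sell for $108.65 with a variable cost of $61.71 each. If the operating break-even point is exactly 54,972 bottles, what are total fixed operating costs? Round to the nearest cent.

$2,580,385.68

Unit CM = price − variable cost = $108.65 − $61.71 = $46.94.
Fixed costs = break-even units × CM = 54,972 × $46.94 = $2,580,385.68.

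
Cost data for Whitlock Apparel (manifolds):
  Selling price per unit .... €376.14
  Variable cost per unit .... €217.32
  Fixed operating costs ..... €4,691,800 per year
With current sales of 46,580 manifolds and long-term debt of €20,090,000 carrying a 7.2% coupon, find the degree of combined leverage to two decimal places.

Contribution at this volume is 46,580 × €158.82 = €7,397,835.60.
EBIT = €7,397,835.60 − €4,691,800 = €2,706,035.60. Interest = €1,446,480.00.
DOL = €7,397,835.60 ÷ €2,706,035.60 = 2.7338; DFL = €2,706,035.60 ÷ €1,259,555.60 = 2.1484.
Combined leverage = 2.7338 × 2.1484 = 5.8733.

5.87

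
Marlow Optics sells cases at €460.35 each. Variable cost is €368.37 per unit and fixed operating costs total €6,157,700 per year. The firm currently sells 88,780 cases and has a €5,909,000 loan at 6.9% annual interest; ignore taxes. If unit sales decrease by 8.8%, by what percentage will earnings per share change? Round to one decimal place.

At 88,780 units, contribution = 88,780 × €91.98 = €8,165,984.40.
Subtracting fixed costs: EBIT = €8,165,984.40 − €6,157,700 = €2,008,284.40.
After interest of €407,721.00, pre-tax earnings = €1,600,563.40.
Degree of combined leverage = contribution ÷ (EBIT − I) = €8,165,984.40 ÷ €1,600,563.40 = 5.1019.
EPS therefore changes by 5.1019 × (-8.8%) = -44.9%.

-44.9%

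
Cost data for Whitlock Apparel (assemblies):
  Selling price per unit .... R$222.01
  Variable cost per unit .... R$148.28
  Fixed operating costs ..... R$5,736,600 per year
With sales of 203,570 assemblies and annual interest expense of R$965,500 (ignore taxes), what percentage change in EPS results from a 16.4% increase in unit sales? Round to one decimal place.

Contribution at this volume is 203,570 × R$73.73 = R$15,009,216.10.
EBIT = R$15,009,216.10 − R$5,736,600 = R$9,272,616.10.
Interest = R$965,500.00, so EBIT − I = R$8,307,116.10.
DCL = total CM / (EBIT − I) = R$15,009,216.10 / R$8,307,116.10 = 1.8068.
EPS therefore changes by 1.8068 × (+16.4%) = +29.6%.

+29.6%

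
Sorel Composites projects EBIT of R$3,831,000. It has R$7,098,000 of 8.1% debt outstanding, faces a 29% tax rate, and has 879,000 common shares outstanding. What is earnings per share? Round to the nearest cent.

R$2.63

Interest = R$574,938.00, so EBT = R$3,831,000 − R$574,938.00 = R$3,256,062.00.
After tax at 29%: net income = R$3,256,062.00 × 0.71 = R$2,311,804.02.
Per share: R$2,311,804.02 / 879,000 shares = R$2.63.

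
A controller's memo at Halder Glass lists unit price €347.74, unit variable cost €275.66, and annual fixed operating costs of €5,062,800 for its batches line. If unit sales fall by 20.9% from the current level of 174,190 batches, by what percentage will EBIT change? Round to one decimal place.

-35.0%

Total contribution margin = 174,190 × €72.08 = €12,555,615.20.
Operating income = contribution − fixed costs = €12,555,615.20 − €5,062,800 = €7,492,815.20.
DOL = contribution ÷ EBIT = €12,555,615.20 ÷ €7,492,815.20 = 1.6757.
%ΔEBIT = DOL × %ΔSales = 1.6757 × -20.9% = -35.0%.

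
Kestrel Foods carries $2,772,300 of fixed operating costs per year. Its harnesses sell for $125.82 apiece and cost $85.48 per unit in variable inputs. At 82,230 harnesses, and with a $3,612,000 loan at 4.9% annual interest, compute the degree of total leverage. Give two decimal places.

9.02

Contribution at this volume is 82,230 × $40.34 = $3,317,158.20.
Operating income = contribution − fixed costs = $3,317,158.20 − $2,772,300 = $544,858.20. Interest = $176,988.00, so EBIT − I = $367,870.20.
Degree of total leverage = total CM / (EBIT − interest) = $3,317,158.20 / $367,870.20 = 9.0172.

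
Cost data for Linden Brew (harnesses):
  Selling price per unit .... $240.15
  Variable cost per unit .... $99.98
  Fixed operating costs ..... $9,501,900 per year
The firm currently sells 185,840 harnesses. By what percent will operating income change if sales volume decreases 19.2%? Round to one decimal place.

-30.2%

Contribution at this volume is 185,840 × $140.17 = $26,049,192.80.
Operating income = contribution − fixed costs = $26,049,192.80 − $9,501,900 = $16,547,292.80.
So DOL = total CM / EBIT = $26,049,192.80 / $16,547,292.80 = 1.5742.
So EBIT moves 1.5742 × (-19.2%) = -30.2%.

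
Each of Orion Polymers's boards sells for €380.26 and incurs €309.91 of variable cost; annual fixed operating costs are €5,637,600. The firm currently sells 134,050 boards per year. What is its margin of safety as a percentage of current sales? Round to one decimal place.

40.2%

Unit CM = price − variable cost = €380.26 − €309.91 = €70.35. Break-even units = €5,637,600 ÷ €70.35 = 80,136.46; break-even revenue = 80,136.46 × €380.26 = €30,472,690.49.
Actual sales revenue = 134,050 × €380.26 = €50,973,853.00.
Margin of safety = (€50,973,853.00 − €30,472,690.49) ÷ €50,973,853.00 = 40.2%.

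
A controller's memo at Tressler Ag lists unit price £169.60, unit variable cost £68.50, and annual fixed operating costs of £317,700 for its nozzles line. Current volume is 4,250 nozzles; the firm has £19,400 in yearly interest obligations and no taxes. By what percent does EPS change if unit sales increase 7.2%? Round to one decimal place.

+33.4%

At 4,250 units, contribution = 4,250 × £101.10 = £429,675.00.
EBIT = £429,675.00 − £317,700 = £111,975.00.
Interest = £19,400.00, so EBIT − I = £92,575.00.
Degree of combined leverage = contribution ÷ (EBIT − I) = £429,675.00 ÷ £92,575.00 = 4.6414.
EPS therefore changes by 4.6414 × (+7.2%) = +33.4%.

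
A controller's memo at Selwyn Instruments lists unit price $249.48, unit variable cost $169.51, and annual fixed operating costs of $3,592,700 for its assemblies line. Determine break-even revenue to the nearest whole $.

$11,208,038

Contribution margin per unit = $249.48 − $169.51 = $79.97, a CM ratio of $79.97 ÷ $249.48 = 0.3205.
Break-even sales = FC ÷ CM ratio = $3,592,700 × $249.48 / $79.97 = $11,208,038.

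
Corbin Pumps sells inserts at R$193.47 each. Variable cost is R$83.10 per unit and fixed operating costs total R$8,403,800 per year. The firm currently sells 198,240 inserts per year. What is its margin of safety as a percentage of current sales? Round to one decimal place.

Contribution margin per unit = R$193.47 − R$83.10 = R$110.37. Break-even units = R$8,403,800 ÷ R$110.37 = 76,142.07; break-even revenue = 76,142.07 × R$193.47 = R$14,731,205.82.
Actual sales revenue = 198,240 × R$193.47 = R$38,353,492.80.
Margin of safety = (R$38,353,492.80 − R$14,731,205.82) ÷ R$38,353,492.80 = 61.6%.

61.6%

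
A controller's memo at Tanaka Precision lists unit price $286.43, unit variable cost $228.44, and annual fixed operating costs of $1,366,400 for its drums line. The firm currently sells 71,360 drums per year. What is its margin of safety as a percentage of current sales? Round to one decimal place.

Each unit contributes $286.43 − $228.44 = $57.99. Break-even units = $1,366,400 ÷ $57.99 = 23,562.68; break-even revenue = 23,562.68 × $286.43 = $6,749,059.36.
Actual sales revenue = 71,360 × $286.43 = $20,439,644.80.
Margin of safety = ($20,439,644.80 − $6,749,059.36) ÷ $20,439,644.80 = 67.0%.

67.0%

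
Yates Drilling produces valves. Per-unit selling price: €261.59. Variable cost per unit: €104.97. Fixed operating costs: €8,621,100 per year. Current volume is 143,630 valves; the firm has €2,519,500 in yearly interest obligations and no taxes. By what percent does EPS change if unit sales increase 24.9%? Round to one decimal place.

At 143,630 units, contribution = 143,630 × €156.62 = €22,495,330.60.
Subtracting fixed costs: EBIT = €22,495,330.60 − €8,621,100 = €13,874,230.60.
Interest = €2,519,500.00, so EBIT − I = €11,354,730.60.
DCL = total CM / (EBIT − I) = €22,495,330.60 / €11,354,730.60 = 1.9811.
%ΔEPS = DCL × %ΔSales = 1.9811 × +24.9% = +49.3%.

+49.3%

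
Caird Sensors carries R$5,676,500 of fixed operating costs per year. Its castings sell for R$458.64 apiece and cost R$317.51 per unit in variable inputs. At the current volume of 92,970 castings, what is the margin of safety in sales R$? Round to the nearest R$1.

R$24,192,443

Each unit contributes R$458.64 − R$317.51 = R$141.13. Break-even units = R$5,676,500 ÷ R$141.13 = 40,221.78; break-even revenue = 40,221.78 × R$458.64 = R$18,447,317.79.
Actual sales revenue = 92,970 × R$458.64 = R$42,639,760.80.
Margin of safety = R$42,639,760.80 − R$18,447,317.79 = R$24,192,443.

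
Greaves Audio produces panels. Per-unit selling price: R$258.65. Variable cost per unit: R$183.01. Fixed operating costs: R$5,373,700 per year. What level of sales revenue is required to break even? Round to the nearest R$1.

Contribution margin per unit = R$258.65 − R$183.01 = R$75.64, a CM ratio of R$75.64 ÷ R$258.65 = 0.2924.
Break-even revenue = fixed costs × price ÷ CM = R$5,373,700 × R$258.65 ÷ R$75.64 = R$18,375,298.

R$18,375,298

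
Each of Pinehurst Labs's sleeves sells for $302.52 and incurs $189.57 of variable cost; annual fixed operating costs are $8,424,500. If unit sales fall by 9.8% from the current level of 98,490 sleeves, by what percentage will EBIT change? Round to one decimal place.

-40.4%

Total contribution margin = 98,490 × $112.95 = $11,124,445.50.
Operating income = contribution − fixed costs = $11,124,445.50 − $8,424,500 = $2,699,945.50.
DOL = contribution ÷ EBIT = $11,124,445.50 ÷ $2,699,945.50 = 4.1202.
Operating income changes by 4.1202 × -9.8% = -40.4%.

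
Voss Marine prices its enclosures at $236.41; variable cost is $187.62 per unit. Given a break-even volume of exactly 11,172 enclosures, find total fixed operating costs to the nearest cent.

$545,081.88

Each unit contributes $236.41 − $187.62 = $48.79.
Since BE = FC / CM, FC = 11,172 × $48.79 = $545,081.88.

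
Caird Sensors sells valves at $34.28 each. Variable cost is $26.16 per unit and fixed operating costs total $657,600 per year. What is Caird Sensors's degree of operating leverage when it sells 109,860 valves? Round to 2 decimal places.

Contribution at this volume is 109,860 × $8.12 = $892,063.20.
Subtracting fixed costs: EBIT = $892,063.20 − $657,600 = $234,463.20.
Degree of operating leverage = $892,063.20 / $234,463.20 = 3.8047.

3.80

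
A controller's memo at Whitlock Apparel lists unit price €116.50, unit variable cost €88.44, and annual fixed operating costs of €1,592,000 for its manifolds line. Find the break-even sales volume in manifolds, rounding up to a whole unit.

Contribution margin per unit = €116.50 − €88.44 = €28.06.
Break-even volume = fixed costs ÷ CM per unit = €1,592,000 ÷ €28.06 = 56,735.57, so 56,736 manifolds.

56,736 manifolds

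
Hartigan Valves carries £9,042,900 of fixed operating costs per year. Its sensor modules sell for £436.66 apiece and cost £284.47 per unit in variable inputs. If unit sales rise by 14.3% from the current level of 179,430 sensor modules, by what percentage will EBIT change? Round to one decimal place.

At 179,430 units, contribution = 179,430 × £152.19 = £27,307,451.70.
Subtracting fixed costs: EBIT = £27,307,451.70 − £9,042,900 = £18,264,551.70.
So DOL = total CM / EBIT = £27,307,451.70 / £18,264,551.70 = 1.4951.
%ΔEBIT = DOL × %ΔSales = 1.4951 × +14.3% = +21.4%.

+21.4%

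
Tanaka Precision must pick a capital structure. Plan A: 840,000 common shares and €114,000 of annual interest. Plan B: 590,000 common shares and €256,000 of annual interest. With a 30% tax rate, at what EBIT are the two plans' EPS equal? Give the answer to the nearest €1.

€591,120

At indifference, (EBIT − 114,000)(1 − t)/840,000 = (EBIT − 256,000)(1 − t)/590,000.
Cancelling (1 − t) and cross-multiplying: 590,000·(EBIT − 114,000) = 840,000·(EBIT − 256,000).
Solving, EBIT = (256,000·840,000 − 114,000·590,000) / (840,000 − 590,000) = 147,780,000,000 / 250,000 = 591,120.00.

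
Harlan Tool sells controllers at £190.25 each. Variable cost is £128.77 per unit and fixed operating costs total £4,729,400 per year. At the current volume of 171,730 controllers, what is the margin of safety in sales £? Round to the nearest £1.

Unit CM = price − variable cost = £190.25 − £128.77 = £61.48. Break-even units = £4,729,400 ÷ £61.48 = 76,925.83; break-even revenue = 76,925.83 × £190.25 = £14,635,139.07.
Actual sales revenue = 171,730 × £190.25 = £32,671,632.50.
Margin of safety = £32,671,632.50 − £14,635,139.07 = £18,036,493.

£18,036,493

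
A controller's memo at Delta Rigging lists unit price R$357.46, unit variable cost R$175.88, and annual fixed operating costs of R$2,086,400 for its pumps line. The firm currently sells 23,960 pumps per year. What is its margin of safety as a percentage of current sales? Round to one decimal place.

52.0%

Contribution margin per unit = R$357.46 − R$175.88 = R$181.58. Break-even units = R$2,086,400 ÷ R$181.58 = 11,490.25; break-even revenue = 11,490.25 × R$357.46 = R$4,107,305.56.
Actual sales revenue = 23,960 × R$357.46 = R$8,564,741.60.
Margin of safety = (R$8,564,741.60 − R$4,107,305.56) ÷ R$8,564,741.60 = 52.0%.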